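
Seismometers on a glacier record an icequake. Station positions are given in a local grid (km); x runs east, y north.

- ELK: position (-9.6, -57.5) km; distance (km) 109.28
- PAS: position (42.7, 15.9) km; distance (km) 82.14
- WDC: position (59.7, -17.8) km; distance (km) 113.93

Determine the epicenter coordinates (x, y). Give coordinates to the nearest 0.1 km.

x ≈ -32.3 km, y ≈ 49.4 km

Circle about each station: (x + 9.6)² + (y + 57.5)² = 109.28²; (x − 42.7)² + (y − 15.9)² = 82.14²; (x − 59.7)² + (y + 17.8)² = 113.93².
Subtracting pairs of circle equations eliminates x²+y² and gives linear equations (the radical axes):
104.6 x + 146.8 y = 3872.83
138.6 x + 79.4 y = -555.41
Solving the 2×2 system: x ≈ -32.3, y ≈ 49.4 km.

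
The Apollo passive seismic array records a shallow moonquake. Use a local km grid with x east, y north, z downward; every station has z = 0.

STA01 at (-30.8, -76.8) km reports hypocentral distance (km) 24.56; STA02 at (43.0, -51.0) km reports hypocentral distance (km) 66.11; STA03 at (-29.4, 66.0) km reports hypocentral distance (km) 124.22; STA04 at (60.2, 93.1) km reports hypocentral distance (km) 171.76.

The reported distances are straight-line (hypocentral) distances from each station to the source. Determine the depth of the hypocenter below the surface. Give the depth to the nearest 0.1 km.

Each station gives a sphere (x−x_i)² + (y−y_i)² + z² = d_i² (stations at z=0).
Subtracting the STA01 sphere from STA02 and STA03: z² cancels, leaving linear equations in x and y:
147.6 x + 51.6 y = -6164.22
2.8 x + 285.6 y = -16453.93
Solving: x ≈ -21.697, y ≈ -57.399 km (keep extra digits for the depth step; rounded: -21.7, -57.4).
Then from the STA01 sphere: z² = 24.56² − (x + 30.8)² − (y + 76.8)² with x = -21.697, y = -57.399, so z ≈ 11.997 ≈ 12.0 km.

z ≈ 12.0 km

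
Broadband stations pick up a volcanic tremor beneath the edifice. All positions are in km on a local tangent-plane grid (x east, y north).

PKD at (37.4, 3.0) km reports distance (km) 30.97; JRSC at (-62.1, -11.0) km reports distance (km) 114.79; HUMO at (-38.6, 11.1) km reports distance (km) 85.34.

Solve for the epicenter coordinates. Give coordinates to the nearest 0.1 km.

x ≈ 43.8 km, y ≈ 33.3 km

Circle about each station: (x − 37.4)² + (y − 3.0)² = 30.97²; (x + 62.1)² + (y + 11.0)² = 114.79²; (x + 38.6)² + (y − 11.1)² = 85.34².
Subtracting the PKD equation from the JRSC and HUMO equations removes the quadratic terms:
-199.0 x − 28.0 y = -9647.95
-152.0 x + 16.2 y = -6118.36
Solving the 2×2 system: x ≈ 43.8, y ≈ 33.3 km.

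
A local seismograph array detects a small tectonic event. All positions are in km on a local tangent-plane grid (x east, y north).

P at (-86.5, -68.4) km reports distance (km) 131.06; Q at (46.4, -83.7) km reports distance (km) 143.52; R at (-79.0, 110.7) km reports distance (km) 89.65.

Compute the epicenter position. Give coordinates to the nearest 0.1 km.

Circle about each station: (x + 86.5)² + (y + 68.4)² = 131.06²; (x − 46.4)² + (y + 83.7)² = 143.52²; (x + 79.0)² + (y − 110.7)² = 89.65².
Subtracting pairs of circle equations eliminates x²+y² and gives linear equations (the radical axes):
265.8 x − 30.6 y = -6423.43
15.0 x + 358.2 y = 15474.28
Solving the 2×2 system: x ≈ -19.1, y ≈ 44.0 km.
Check against P (with the unrounded x, y): √((x + 86.5)²+(y + 68.4)²) = 131.06 ≈ 131.06 km. ✓

(-19.1, 44.0)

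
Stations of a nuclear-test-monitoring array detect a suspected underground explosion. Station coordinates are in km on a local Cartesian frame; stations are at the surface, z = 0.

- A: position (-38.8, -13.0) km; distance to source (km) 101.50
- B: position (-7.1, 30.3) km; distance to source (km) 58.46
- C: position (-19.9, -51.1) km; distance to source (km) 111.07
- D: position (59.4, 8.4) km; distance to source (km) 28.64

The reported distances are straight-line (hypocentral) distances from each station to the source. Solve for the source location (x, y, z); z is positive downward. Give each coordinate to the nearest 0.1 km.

Each station gives a sphere (x−x_i)² + (y−y_i)² + z² = d_i² (stations at z=0).
Subtracting the A sphere from B and C: z² cancels, leaving linear equations in x and y:
63.4 x + 86.6 y = 6178.74
37.8 x − 76.2 y = -701.51
Solving: x ≈ 50.597, y ≈ 34.306 km (keep extra digits for the depth step; rounded: 50.6, 34.3).
Then from the A sphere: z² = 101.50² − (x + 38.8)² − (y + 13.0)² with x = 50.597, y = 34.306, so z ≈ 8.519 ≈ 8.5 km.
Check against D (with the unrounded solution): distance 28.66 ≈ 28.64 km. ✓

(50.6, 34.3, 8.5)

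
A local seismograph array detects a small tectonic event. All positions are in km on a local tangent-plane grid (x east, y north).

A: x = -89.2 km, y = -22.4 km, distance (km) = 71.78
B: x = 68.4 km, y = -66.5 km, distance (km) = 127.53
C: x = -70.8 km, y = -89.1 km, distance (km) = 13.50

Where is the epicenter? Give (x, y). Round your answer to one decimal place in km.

(-57.5, -86.8)

Circle about each station: (x + 89.2)² + (y + 22.4)² = 71.78²; (x − 68.4)² + (y + 66.5)² = 127.53²; (x + 70.8)² + (y + 89.1)² = 13.50².
Subtracting pairs of circle equations eliminates x²+y² and gives linear equations (the radical axes):
315.2 x − 88.2 y = -10469.12
36.8 x − 133.4 y = 9463.17
Solving the 2×2 system: x ≈ -57.5, y ≈ -86.8 km.
Check against A (with the unrounded x, y): √((x + 89.2)²+(y + 22.4)²) = 71.78 ≈ 71.78 km. ✓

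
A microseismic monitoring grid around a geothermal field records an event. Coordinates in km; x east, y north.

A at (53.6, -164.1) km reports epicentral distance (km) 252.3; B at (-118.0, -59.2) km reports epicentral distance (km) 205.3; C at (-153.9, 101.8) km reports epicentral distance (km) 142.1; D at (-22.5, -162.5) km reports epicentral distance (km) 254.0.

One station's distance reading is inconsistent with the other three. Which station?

C

Solve using three stations at a time. Using A, B, D (subtract circle equations pairwise → linear system) gives (x, y) ≈ (26.5, 86.8).
Distances from that point to each station vs reported:
  A: calculated 252.4 vs reported 252.3 → residual 0.1 km
  B: calculated 205.4 vs reported 205.3 → residual 0.1 km
  C: calculated 181.0 vs reported 142.1 → residual 38.9 km
  D: calculated 254.1 vs reported 254.0 → residual 0.1 km
A, B, D are mutually consistent (residuals ≈ 0); C is off by 38.9 km.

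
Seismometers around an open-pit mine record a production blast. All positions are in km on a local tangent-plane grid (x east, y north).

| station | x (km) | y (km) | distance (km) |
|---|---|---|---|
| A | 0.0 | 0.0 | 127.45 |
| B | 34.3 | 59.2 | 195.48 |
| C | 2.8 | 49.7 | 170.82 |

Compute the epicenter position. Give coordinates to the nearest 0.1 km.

(-78.0, -100.8)

Circle about each station: x² + y² = 127.45²; (x − 34.3)² + (y − 59.2)² = 195.48²; (x − 2.8)² + (y − 49.7)² = 170.82².
Subtracting pairs of circle equations eliminates x²+y² and gives linear equations (the radical axes):
68.6 x + 118.4 y = -17287.80
5.6 x + 99.4 y = -10458.04
Solving the 2×2 system: x ≈ -78.0, y ≈ -100.8 km.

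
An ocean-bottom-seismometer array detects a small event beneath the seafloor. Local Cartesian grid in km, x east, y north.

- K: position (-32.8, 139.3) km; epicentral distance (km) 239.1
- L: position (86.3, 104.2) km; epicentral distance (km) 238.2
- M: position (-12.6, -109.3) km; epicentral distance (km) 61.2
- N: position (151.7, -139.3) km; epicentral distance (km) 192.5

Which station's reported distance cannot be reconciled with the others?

M

Solve using three stations at a time. Using K, L, N (subtract circle equations pairwise → linear system) gives (x, y) ≈ (-36.7, -99.8).
Distances from that point to each station vs reported:
  K: calculated 239.1 vs reported 239.1 → residual 0.0 km
  L: calculated 238.2 vs reported 238.2 → residual 0.0 km
  M: calculated 25.9 vs reported 61.2 → residual 35.3 km
  N: calculated 192.5 vs reported 192.5 → residual 0.0 km
K, L, N are mutually consistent (residuals ≈ 0); M is off by 35.3 km.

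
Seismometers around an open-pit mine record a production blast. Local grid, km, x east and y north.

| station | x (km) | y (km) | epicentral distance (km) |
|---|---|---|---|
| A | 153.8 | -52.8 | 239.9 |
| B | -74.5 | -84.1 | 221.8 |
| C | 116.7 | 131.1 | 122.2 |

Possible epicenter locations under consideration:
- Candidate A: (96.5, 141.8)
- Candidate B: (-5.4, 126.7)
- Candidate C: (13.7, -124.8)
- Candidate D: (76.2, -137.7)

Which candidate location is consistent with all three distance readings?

For each candidate, compare |candidate − station| to the reported distance:
Candidate A: residuals A 37.0, B 61.5, C 99.3 → max 99.3 km
Candidate B: residuals A 0.0, B 0.0, C 0.0 → max 0.0 km
Candidate C: residuals A 82.4, B 124.7, C 153.7 → max 153.7 km
Candidate D: residuals A 124.9, B 61.9, C 149.6 → max 149.6 km
Only Candidate B has all residuals ≈ 0.

Candidate B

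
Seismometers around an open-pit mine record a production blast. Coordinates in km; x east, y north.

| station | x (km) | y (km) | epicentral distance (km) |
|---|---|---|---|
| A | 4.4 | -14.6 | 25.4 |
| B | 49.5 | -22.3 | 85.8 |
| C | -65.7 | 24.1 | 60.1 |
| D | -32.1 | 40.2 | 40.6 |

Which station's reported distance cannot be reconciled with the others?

Solve using three stations at a time. Using A, C, D (subtract circle equations pairwise → linear system) gives (x, y) ≈ (-7.9, 7.6).
Distances from that point to each station vs reported:
  A: calculated 25.4 vs reported 25.4 → residual 0.0 km
  B: calculated 64.7 vs reported 85.8 → residual 21.1 km
  C: calculated 60.1 vs reported 60.1 → residual 0.0 km
  D: calculated 40.6 vs reported 40.6 → residual 0.0 km
A, C, D are mutually consistent (residuals ≈ 0); B is off by 21.1 km.

B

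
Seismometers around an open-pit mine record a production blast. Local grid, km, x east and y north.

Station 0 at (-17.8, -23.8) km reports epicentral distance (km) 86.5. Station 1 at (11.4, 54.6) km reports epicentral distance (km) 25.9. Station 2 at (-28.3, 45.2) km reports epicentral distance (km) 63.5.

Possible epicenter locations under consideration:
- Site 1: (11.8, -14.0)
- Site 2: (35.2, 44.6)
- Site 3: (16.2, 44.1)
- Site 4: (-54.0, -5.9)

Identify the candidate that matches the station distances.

For each candidate, compare |candidate − station| to the reported distance:
Site 1: residuals Station 0 55.3, Station 1 42.7, Station 2 8.0 → max 55.3 km
Site 2: residuals Station 0 0.0, Station 1 0.1, Station 2 0.0 → max 0.1 km
Site 3: residuals Station 0 10.6, Station 1 14.4, Station 2 19.0 → max 19.0 km
Site 4: residuals Station 0 46.1, Station 1 63.2, Station 2 6.3 → max 63.2 km
Only Site 2 has all residuals ≈ 0.

Site 2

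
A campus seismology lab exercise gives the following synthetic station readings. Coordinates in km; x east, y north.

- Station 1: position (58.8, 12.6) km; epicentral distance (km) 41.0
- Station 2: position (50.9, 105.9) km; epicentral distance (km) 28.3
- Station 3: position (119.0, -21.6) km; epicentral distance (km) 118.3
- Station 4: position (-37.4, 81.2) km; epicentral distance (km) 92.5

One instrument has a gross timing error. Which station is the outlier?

Solve using three stations at a time. Using Station 2, Station 3, Station 4 (subtract circle equations pairwise → linear system) gives (x, y) ≈ (55.0, 77.9).
Distances from that point to each station vs reported:
  Station 1: calculated 65.4 vs reported 41.0 → residual 24.4 km
  Station 2: calculated 28.3 vs reported 28.3 → residual 0.0 km
  Station 3: calculated 118.3 vs reported 118.3 → residual 0.0 km
  Station 4: calculated 92.5 vs reported 92.5 → residual 0.0 km
Station 2, Station 3, Station 4 are mutually consistent (residuals ≈ 0); Station 1 is off by 24.4 km.

Station 1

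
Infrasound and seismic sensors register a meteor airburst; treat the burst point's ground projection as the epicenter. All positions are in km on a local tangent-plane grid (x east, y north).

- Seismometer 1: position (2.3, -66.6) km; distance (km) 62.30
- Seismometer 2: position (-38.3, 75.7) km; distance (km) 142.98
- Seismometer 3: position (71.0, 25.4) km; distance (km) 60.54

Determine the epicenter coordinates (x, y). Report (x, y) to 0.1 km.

(54.7, -32.9)

Circle about each station: (x − 2.3)² + (y + 66.6)² = 62.30²; (x + 38.3)² + (y − 75.7)² = 142.98²; (x − 71.0)² + (y − 25.4)² = 60.54².
Subtracting pairs of circle equations eliminates x²+y² and gives linear equations (the radical axes):
-81.2 x + 284.6 y = -13805.46
137.4 x + 184.0 y = 1461.51
Solving the 2×2 system: x ≈ 54.7, y ≈ -32.9 km.
Check against Seismometer 1 (with the unrounded x, y): √((x − 2.3)²+(y + 66.6)²) = 62.30 ≈ 62.30 km. ✓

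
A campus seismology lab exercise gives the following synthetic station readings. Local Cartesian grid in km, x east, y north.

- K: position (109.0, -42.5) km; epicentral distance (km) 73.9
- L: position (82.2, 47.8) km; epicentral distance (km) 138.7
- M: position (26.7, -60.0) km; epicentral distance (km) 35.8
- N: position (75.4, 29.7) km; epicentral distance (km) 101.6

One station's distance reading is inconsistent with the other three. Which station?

N

Solve using three stations at a time. Using K, L, M (subtract circle equations pairwise → linear system) gives (x, y) ≈ (50.1, -87.1).
Distances from that point to each station vs reported:
  K: calculated 73.9 vs reported 73.9 → residual 0.0 km
  L: calculated 138.7 vs reported 138.7 → residual 0.0 km
  M: calculated 35.8 vs reported 35.8 → residual 0.0 km
  N: calculated 119.5 vs reported 101.6 → residual 17.9 km
K, L, M are mutually consistent (residuals ≈ 0); N is off by 17.9 km.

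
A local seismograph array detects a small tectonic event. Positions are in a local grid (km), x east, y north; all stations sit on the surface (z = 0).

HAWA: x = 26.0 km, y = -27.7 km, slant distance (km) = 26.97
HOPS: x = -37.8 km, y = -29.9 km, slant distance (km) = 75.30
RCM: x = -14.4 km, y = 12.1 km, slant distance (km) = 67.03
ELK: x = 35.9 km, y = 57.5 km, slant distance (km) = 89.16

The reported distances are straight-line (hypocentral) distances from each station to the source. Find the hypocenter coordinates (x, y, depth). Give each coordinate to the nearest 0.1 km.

x ≈ 32.8 km, y ≈ -27.7 km, depth ≈ 26.1 km

Each station gives a sphere (x−x_i)² + (y−y_i)² + z² = d_i² (stations at z=0).
Subtracting the HAWA sphere from HOPS and RCM: z² cancels, leaving linear equations in x and y:
-127.6 x − 4.4 y = -4063.15
-80.8 x + 79.6 y = -4855.16
Solving: x ≈ 32.798, y ≈ -27.702 km (keep extra digits for the depth step; rounded: 32.8, -27.7).
Then from the HAWA sphere: z² = 26.97² − (x − 26.0)² − (y + 27.7)² with x = 32.798, y = -27.702, so z ≈ 26.099 ≈ 26.1 km.
Check against ELK (with the unrounded solution): distance 89.16 ≈ 89.16 km. ✓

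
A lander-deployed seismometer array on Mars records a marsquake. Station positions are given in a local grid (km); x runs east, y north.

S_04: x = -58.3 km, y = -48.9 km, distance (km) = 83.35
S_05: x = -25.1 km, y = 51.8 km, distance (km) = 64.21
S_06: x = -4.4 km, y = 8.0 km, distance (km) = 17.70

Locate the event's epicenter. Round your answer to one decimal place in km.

(10.4, -1.7)

Circle about each station: (x + 58.3)² + (y + 48.9)² = 83.35²; (x + 25.1)² + (y − 51.8)² = 64.21²; (x + 4.4)² + (y − 8.0)² = 17.70².
Subtracting the S_04 equation from the S_05 and S_06 equations removes the quadratic terms:
66.4 x + 201.4 y = 347.45
107.8 x + 113.8 y = 927.19
Solving the 2×2 system: x ≈ 10.4, y ≈ -1.7 km.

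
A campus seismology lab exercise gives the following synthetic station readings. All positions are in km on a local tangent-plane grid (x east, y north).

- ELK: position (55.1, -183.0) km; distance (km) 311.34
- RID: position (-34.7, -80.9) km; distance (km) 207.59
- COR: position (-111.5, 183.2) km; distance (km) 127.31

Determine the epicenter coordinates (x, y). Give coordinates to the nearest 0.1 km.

Circle about each station: (x − 55.1)² + (y + 183.0)² = 311.34²; (x + 34.7)² + (y + 80.9)² = 207.59²; (x + 111.5)² + (y − 183.2)² = 127.31².
Subtracting the ELK equation from the RID and COR equations removes the quadratic terms:
-179.6 x + 204.2 y = 25062.88
-333.2 x + 732.4 y = 90194.24
Solving the 2×2 system: x ≈ 1.0, y ≈ 123.6 km.

x ≈ 1.0 km, y ≈ 123.6 km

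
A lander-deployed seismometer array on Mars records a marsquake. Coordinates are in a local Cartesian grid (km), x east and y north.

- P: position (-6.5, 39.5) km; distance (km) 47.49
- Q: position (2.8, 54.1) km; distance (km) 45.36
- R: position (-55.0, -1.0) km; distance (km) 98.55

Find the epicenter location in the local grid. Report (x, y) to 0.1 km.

Circle about each station: (x + 6.5)² + (y − 39.5)² = 47.49²; (x − 2.8)² + (y − 54.1)² = 45.36²; (x + 55.0)² + (y + 1.0)² = 98.55².
Subtracting the P equation from the Q and R equations removes the quadratic terms:
18.6 x + 29.2 y = 1529.92
-97.0 x − 81.0 y = -6033.30
Solving the 2×2 system: x ≈ 39.4, y ≈ 27.3 km.

(39.4, 27.3)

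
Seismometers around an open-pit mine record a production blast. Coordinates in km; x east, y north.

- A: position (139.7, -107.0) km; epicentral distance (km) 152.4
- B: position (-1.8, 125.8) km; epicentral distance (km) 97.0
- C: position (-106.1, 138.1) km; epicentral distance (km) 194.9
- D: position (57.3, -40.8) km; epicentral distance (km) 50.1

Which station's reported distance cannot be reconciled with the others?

B

Solve using three stations at a time. Using A, C, D (subtract circle equations pairwise → linear system) gives (x, y) ≈ (35.7, 4.4).
Distances from that point to each station vs reported:
  A: calculated 152.4 vs reported 152.4 → residual 0.0 km
  B: calculated 127.1 vs reported 97.0 → residual 30.1 km
  C: calculated 194.9 vs reported 194.9 → residual 0.0 km
  D: calculated 50.1 vs reported 50.1 → residual 0.0 km
A, C, D are mutually consistent (residuals ≈ 0); B is off by 30.1 km.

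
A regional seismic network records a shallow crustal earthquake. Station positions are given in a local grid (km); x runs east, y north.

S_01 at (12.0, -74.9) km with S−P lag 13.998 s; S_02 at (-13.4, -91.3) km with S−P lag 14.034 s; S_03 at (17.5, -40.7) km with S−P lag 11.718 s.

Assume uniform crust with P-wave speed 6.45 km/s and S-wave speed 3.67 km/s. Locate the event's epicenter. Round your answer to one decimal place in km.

Distance from S−P lag: d = Δt · v_P v_S / (v_P − v_S) = Δt · (6.45·3.67)/(6.45−3.67) ≈ 8.5149·Δt.
So d_S_01 = 119.19, d_S_02 = 119.50, d_S_03 = 99.78 km.
Circle about each station: (x − 12.0)² + (y + 74.9)² = 119.19²; (x + 13.4)² + (y + 91.3)² = 119.50²; (x − 17.5)² + (y + 40.7)² = 99.78².
Subtracting the S_01 equation from the S_02 and S_03 equations removes the quadratic terms:
-50.8 x − 32.8 y = 2687.25
11.0 x + 68.4 y = 458.94
Solving the 2×2 system: x ≈ -63.9, y ≈ 17.0 km.

x ≈ -63.9 km, y ≈ 17.0 km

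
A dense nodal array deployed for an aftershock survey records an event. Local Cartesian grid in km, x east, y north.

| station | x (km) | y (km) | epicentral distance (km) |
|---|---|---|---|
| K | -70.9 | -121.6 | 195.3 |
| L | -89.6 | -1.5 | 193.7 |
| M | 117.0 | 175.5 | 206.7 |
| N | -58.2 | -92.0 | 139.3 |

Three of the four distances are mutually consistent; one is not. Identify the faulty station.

Solve using three stations at a time. Using K, L, M (subtract circle equations pairwise → linear system) gives (x, y) ≈ (101.9, -30.6).
Distances from that point to each station vs reported:
  K: calculated 195.3 vs reported 195.3 → residual 0.0 km
  L: calculated 193.7 vs reported 193.7 → residual 0.0 km
  M: calculated 206.7 vs reported 206.7 → residual 0.0 km
  N: calculated 171.4 vs reported 139.3 → residual 32.1 km
K, L, M are mutually consistent (residuals ≈ 0); N is off by 32.1 km.

N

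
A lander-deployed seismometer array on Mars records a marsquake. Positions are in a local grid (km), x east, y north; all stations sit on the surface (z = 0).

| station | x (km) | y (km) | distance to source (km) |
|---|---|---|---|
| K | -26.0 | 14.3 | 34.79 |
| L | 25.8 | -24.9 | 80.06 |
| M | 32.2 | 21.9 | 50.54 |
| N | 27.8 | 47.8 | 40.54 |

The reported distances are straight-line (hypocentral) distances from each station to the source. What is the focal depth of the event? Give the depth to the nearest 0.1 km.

depth ≈ 7.3 km

Each station gives a sphere (x−x_i)² + (y−y_i)² + z² = d_i² (stations at z=0).
Subtracting the K sphere from L and M: z² cancels, leaving linear equations in x and y:
103.6 x − 78.4 y = -4794.10
116.4 x + 15.2 y = -707.99
Solving: x ≈ -11.997, y ≈ 45.296 km (keep extra digits for the depth step; rounded: -12.0, 45.3).
Then from the K sphere: z² = 34.79² − (x + 26.0)² − (y − 14.3)² with x = -11.997, y = 45.296, so z ≈ 7.315 ≈ 7.3 km.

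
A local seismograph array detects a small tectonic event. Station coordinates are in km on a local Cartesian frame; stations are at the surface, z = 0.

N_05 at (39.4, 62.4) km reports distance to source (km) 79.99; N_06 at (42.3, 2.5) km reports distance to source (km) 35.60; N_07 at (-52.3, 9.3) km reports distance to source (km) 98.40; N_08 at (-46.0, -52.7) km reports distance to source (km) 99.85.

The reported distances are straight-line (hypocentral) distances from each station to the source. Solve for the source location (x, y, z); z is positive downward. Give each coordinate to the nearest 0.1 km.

(38.3, -10.5, 32.9)

Each station gives a sphere (x−x_i)² + (y−y_i)² + z² = d_i² (stations at z=0).
Subtracting the N_05 sphere from N_06 and N_07: z² cancels, leaving linear equations in x and y:
5.8 x − 119.8 y = 1480.46
-183.4 x − 106.2 y = -5908.50
Solving: x ≈ 38.299, y ≈ -10.504 km (keep extra digits for the depth step; rounded: 38.3, -10.5).
Then from the N_05 sphere: z² = 79.99² − (x − 39.4)² − (y − 62.4)² with x = 38.299, y = -10.504, so z ≈ 32.897 ≈ 32.9 km.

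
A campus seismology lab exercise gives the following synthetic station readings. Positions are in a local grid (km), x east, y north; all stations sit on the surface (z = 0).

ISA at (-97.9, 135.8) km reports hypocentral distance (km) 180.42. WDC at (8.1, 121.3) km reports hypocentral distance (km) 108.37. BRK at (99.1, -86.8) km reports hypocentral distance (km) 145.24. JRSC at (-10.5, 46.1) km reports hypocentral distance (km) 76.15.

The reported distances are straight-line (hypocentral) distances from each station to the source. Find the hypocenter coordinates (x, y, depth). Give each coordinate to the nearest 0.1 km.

(40.3, 33.9, 55.4)

Each station gives a sphere (x−x_i)² + (y−y_i)² + z² = d_i² (stations at z=0).
Subtracting the ISA sphere from WDC and BRK: z² cancels, leaving linear equations in x and y:
212.0 x − 29.0 y = 7560.57
394.0 x − 445.2 y = 785.72
Solving: x ≈ 40.300, y ≈ 33.901 km (keep extra digits for the depth step; rounded: 40.3, 33.9).
Then from the ISA sphere: z² = 180.42² − (x + 97.9)² − (y − 135.8)² with x = 40.300, y = 33.901, so z ≈ 55.396 ≈ 55.4 km.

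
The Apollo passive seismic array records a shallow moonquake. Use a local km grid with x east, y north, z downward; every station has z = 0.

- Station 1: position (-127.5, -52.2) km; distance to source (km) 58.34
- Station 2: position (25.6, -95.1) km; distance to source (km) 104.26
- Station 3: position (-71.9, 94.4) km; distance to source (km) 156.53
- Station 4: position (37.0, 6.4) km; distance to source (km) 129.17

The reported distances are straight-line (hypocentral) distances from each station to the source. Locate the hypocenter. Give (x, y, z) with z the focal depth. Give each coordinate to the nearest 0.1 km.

x ≈ -71.9 km, y ≈ -61.4 km, depth ≈ 15.1 km

Each station gives a sphere (x−x_i)² + (y−y_i)² + z² = d_i² (stations at z=0).
Subtracting the Station 1 sphere from Station 2 and Station 3: z² cancels, leaving linear equations in x and y:
306.2 x − 85.8 y = -16748.31
111.2 x + 293.2 y = -25998.21
Solving: x ≈ -71.902, y ≈ -61.401 km (keep extra digits for the depth step; rounded: -71.9, -61.4).
Then from the Station 1 sphere: z² = 58.34² − (x + 127.5)² − (y + 52.2)² with x = -71.902, y = -61.401, so z ≈ 15.092 ≈ 15.1 km.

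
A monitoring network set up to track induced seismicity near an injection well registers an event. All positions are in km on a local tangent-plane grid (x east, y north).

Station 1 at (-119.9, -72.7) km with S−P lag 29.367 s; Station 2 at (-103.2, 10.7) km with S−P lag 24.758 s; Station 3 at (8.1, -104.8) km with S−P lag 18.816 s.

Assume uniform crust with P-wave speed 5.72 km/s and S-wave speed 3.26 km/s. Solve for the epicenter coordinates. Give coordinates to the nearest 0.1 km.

(84.4, 15.7)

Distance from S−P lag: d = Δt · v_P v_S / (v_P − v_S) = Δt · (5.72·3.26)/(5.72−3.26) ≈ 7.5802·Δt.
So d_Station 1 = 222.61, d_Station 2 = 187.67, d_Station 3 = 142.63 km.
Circle about each station: (x + 119.9)² + (y + 72.7)² = 222.61²; (x + 103.2)² + (y − 10.7)² = 187.67²; (x − 8.1)² + (y + 104.8)² = 142.63².
Subtracting the Station 1 equation from the Station 2 and Station 3 equations removes the quadratic terms:
33.4 x + 166.8 y = 5438.61
256.0 x − 64.2 y = 20599.25
Solving the 2×2 system: x ≈ 84.4, y ≈ 15.7 km.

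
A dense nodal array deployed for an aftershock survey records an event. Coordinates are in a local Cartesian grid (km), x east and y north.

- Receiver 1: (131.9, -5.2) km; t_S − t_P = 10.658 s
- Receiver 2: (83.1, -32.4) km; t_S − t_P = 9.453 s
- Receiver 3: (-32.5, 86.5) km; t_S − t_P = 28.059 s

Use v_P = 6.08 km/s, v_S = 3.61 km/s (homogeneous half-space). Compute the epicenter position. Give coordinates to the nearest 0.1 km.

133.1 km east, -99.9 km north

Distance from S−P lag: d = Δt · v_P v_S / (v_P − v_S) = Δt · (6.08·3.61)/(6.08−3.61) ≈ 8.8862·Δt.
So d_Receiver 1 = 94.71, d_Receiver 2 = 84.00, d_Receiver 3 = 249.34 km.
Circle about each station: (x − 131.9)² + (y + 5.2)² = 94.71²; (x − 83.1)² + (y + 32.4)² = 84.00²; (x + 32.5)² + (y − 86.5)² = 249.34².
Subtracting the Receiver 1 equation from the Receiver 2 and Receiver 3 equations removes the quadratic terms:
-97.6 x − 54.4 y = -7555.30
-328.8 x + 183.4 y = -62086.60
Solving the 2×2 system: x ≈ 133.1, y ≈ -99.9 km.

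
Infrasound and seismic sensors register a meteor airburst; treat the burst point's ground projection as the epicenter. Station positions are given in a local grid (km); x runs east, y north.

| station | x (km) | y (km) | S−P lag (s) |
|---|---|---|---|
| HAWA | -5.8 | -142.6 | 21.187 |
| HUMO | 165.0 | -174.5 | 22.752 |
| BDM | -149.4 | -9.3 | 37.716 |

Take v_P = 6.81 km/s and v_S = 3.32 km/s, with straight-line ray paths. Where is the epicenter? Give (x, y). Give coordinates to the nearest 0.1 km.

Distance from S−P lag: d = Δt · v_P v_S / (v_P − v_S) = Δt · (6.81·3.32)/(6.81−3.32) ≈ 6.4783·Δt.
So d_HAWA = 137.26, d_HUMO = 147.39, d_BDM = 244.33 km.
Circle about each station: (x + 5.8)² + (y + 142.6)² = 137.26²; (x − 165.0)² + (y + 174.5)² = 147.39²; (x + 149.4)² + (y + 9.3)² = 244.33².
Subtracting the HAWA equation from the HUMO and BDM equations removes the quadratic terms:
341.6 x − 63.8 y = 34423.35
-287.2 x + 266.6 y = -38818.39
Solving the 2×2 system: x ≈ 92.1, y ≈ -46.4 km.

(92.1, -46.4)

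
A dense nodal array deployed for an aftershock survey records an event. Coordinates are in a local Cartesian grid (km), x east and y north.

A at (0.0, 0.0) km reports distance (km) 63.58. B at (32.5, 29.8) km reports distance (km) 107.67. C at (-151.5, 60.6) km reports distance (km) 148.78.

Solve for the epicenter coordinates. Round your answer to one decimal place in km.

Circle about each station: x² + y² = 63.58²; (x − 32.5)² + (y − 29.8)² = 107.67²; (x + 151.5)² + (y − 60.6)² = 148.78².
Subtracting the A equation from the B and C equations removes the quadratic terms:
65.0 x + 59.6 y = -5606.12
-303.0 x + 121.2 y = 8531.54
Solving the 2×2 system: x ≈ -45.8, y ≈ -44.1 km.
Check against A (with the unrounded x, y): √(x²+y²) = 63.59 ≈ 63.58 km. ✓

-45.8 km east, -44.1 km north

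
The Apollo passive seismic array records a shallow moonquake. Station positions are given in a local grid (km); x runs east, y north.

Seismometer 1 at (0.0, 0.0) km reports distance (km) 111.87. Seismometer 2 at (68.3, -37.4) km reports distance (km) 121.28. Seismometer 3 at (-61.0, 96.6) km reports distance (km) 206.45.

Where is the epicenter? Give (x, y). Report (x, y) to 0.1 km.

Circle about each station: x² + y² = 111.87²; (x − 68.3)² + (y + 37.4)² = 121.28²; (x + 61.0)² + (y − 96.6)² = 206.45².
Subtracting the Seismometer 1 equation from the Seismometer 2 and Seismometer 3 equations removes the quadratic terms:
136.6 x − 74.8 y = 3869.71
-122.0 x + 193.2 y = -17054.15
Solving the 2×2 system: x ≈ -30.6, y ≈ -107.6 km.

x ≈ -30.6 km, y ≈ -107.6 km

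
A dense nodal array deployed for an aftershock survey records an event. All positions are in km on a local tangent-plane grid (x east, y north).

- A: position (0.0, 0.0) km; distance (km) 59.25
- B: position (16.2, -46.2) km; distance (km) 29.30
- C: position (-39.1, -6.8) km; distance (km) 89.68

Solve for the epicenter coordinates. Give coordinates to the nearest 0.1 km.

Circle about each station: x² + y² = 59.25²; (x − 16.2)² + (y + 46.2)² = 29.30²; (x + 39.1)² + (y + 6.8)² = 89.68².
Subtracting the A equation from the B and C equations removes the quadratic terms:
32.4 x − 92.4 y = 5048.95
-78.2 x − 13.6 y = -2956.89
Solving the 2×2 system: x ≈ 44.6, y ≈ -39.0 km.

x ≈ 44.6 km, y ≈ -39.0 km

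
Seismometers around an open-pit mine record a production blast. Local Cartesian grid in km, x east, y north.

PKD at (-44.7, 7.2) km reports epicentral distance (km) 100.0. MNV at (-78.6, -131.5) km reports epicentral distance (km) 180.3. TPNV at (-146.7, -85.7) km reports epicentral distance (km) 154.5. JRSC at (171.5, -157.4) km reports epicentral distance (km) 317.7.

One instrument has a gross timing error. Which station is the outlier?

Solve using three stations at a time. Using MNV, TPNV, JRSC (subtract circle equations pairwise → linear system) gives (x, y) ≈ (-70.4, 48.6).
Distances from that point to each station vs reported:
  PKD: calculated 48.7 vs reported 100.0 → residual 51.3 km
  MNV: calculated 180.3 vs reported 180.3 → residual 0.0 km
  TPNV: calculated 154.5 vs reported 154.5 → residual 0.0 km
  JRSC: calculated 317.7 vs reported 317.7 → residual 0.0 km
MNV, TPNV, JRSC are mutually consistent (residuals ≈ 0); PKD is off by 51.3 km.

PKD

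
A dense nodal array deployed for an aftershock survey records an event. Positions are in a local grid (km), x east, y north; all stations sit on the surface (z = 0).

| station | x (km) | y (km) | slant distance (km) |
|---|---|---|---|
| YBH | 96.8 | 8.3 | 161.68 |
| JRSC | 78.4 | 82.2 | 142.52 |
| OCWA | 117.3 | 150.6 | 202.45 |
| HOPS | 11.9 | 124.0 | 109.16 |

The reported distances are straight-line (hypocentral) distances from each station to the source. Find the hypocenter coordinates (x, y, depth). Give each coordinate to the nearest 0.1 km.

Each station gives a sphere (x−x_i)² + (y−y_i)² + z² = d_i² (stations at z=0).
Subtracting the YBH sphere from JRSC and OCWA: z² cancels, leaving linear equations in x and y:
-36.8 x + 147.8 y = 9292.74
41.0 x + 284.6 y = 12154.94
Solving: x ≈ -51.304, y ≈ 50.100 km (keep extra digits for the depth step; rounded: -51.3, 50.1).
Then from the YBH sphere: z² = 161.68² − (x − 96.8)² − (y − 8.3)² with x = -51.304, y = 50.100, so z ≈ 49.582 ≈ 49.6 km.

(-51.3, 50.1, 49.6)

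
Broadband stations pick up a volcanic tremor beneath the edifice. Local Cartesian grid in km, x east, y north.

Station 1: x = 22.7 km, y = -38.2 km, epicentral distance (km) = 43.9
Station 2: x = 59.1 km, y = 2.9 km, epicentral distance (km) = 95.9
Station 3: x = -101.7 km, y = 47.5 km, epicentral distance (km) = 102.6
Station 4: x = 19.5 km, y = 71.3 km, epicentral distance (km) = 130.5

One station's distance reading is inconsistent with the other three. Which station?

Station 3

Solve using three stations at a time. Using Station 1, Station 2, Station 4 (subtract circle equations pairwise → linear system) gives (x, y) ≈ (-18.4, -53.6).
Distances from that point to each station vs reported:
  Station 1: calculated 43.9 vs reported 43.9 → residual 0.0 km
  Station 2: calculated 95.9 vs reported 95.9 → residual 0.0 km
  Station 3: calculated 131.0 vs reported 102.6 → residual 28.4 km
  Station 4: calculated 130.5 vs reported 130.5 → residual 0.0 km
Station 1, Station 2, Station 4 are mutually consistent (residuals ≈ 0); Station 3 is off by 28.4 km.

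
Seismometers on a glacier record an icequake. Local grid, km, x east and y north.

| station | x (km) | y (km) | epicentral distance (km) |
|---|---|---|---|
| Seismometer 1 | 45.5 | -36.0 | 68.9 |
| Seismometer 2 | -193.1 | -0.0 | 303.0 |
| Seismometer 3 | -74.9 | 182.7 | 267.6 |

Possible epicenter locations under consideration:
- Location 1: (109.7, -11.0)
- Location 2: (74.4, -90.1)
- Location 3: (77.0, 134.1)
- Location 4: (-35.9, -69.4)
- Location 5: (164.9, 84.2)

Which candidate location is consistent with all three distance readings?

Location 1

For each candidate, compare |candidate − station| to the reported distance:
Location 1: residuals Seismometer 1 0.0, Seismometer 2 0.0, Seismometer 3 0.0 → max 0.0 km
Location 2: residuals Seismometer 1 7.6, Seismometer 2 20.7, Seismometer 3 43.4 → max 43.4 km
Location 3: residuals Seismometer 1 104.1, Seismometer 2 1.4, Seismometer 3 108.1 → max 108.1 km
Location 4: residuals Seismometer 1 19.1, Seismometer 2 131.2, Seismometer 3 12.5 → max 131.2 km
Location 5: residuals Seismometer 1 100.5, Seismometer 2 64.8, Seismometer 3 8.4 → max 100.5 km
Only Location 1 has all residuals ≈ 0.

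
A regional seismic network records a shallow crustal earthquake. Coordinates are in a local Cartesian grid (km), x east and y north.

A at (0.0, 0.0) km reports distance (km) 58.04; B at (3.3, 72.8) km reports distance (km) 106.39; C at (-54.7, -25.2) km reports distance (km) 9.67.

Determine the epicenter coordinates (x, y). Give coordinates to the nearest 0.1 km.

Circle about each station: x² + y² = 58.04²; (x − 3.3)² + (y − 72.8)² = 106.39²; (x + 54.7)² + (y + 25.2)² = 9.67².
Subtracting the A equation from the B and C equations removes the quadratic terms:
6.6 x + 145.6 y = -2639.46
-109.4 x − 50.4 y = 6902.26
Solving the 2×2 system: x ≈ -55.9, y ≈ -15.6 km.
Check against A (with the unrounded x, y): √(x²+y²) = 58.04 ≈ 58.04 km. ✓

(-55.9, -15.6)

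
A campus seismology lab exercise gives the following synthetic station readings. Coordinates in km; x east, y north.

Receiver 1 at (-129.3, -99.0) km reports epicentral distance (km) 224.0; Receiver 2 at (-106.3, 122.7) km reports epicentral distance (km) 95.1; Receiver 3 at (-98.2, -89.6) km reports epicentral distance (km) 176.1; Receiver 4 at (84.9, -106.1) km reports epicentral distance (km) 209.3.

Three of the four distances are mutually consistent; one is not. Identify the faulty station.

Solve using three stations at a time. Using Receiver 2, Receiver 3, Receiver 4 (subtract circle equations pairwise → linear system) gives (x, y) ≈ (-26.4, 71.2).
Distances from that point to each station vs reported:
  Receiver 1: calculated 198.9 vs reported 224.0 → residual 25.1 km
  Receiver 2: calculated 95.1 vs reported 95.1 → residual 0.0 km
  Receiver 3: calculated 176.1 vs reported 176.1 → residual 0.0 km
  Receiver 4: calculated 209.3 vs reported 209.3 → residual 0.0 km
Receiver 2, Receiver 3, Receiver 4 are mutually consistent (residuals ≈ 0); Receiver 1 is off by 25.1 km.

Receiver 1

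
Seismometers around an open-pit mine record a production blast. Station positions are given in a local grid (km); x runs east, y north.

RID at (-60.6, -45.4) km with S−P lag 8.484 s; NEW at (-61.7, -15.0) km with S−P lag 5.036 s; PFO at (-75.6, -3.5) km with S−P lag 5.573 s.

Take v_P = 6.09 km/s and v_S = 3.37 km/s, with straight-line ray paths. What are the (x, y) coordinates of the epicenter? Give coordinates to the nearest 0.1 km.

Distance from S−P lag: d = Δt · v_P v_S / (v_P − v_S) = Δt · (6.09·3.37)/(6.09−3.37) ≈ 7.5453·Δt.
So d_RID = 64.01, d_NEW = 38.00, d_PFO = 42.05 km.
Circle about each station: (x + 60.6)² + (y + 45.4)² = 64.01²; (x + 61.7)² + (y + 15.0)² = 38.00²; (x + 75.6)² + (y + 3.5)² = 42.05².
Subtracting pairs of circle equations eliminates x²+y² and gives linear equations (the radical axes):
-2.2 x + 60.8 y = 951.65
-30.0 x + 83.8 y = 2323.17
Solving the 2×2 system: x ≈ -37.5, y ≈ 14.3 km.

-37.5 km east, 14.3 km north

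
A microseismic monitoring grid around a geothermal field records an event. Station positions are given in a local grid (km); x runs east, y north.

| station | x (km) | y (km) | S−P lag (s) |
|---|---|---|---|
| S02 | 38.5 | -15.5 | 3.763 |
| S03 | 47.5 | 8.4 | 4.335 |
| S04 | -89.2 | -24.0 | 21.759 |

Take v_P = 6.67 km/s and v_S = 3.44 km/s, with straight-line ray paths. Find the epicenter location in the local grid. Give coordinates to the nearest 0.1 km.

Distance from S−P lag: d = Δt · v_P v_S / (v_P − v_S) = Δt · (6.67·3.44)/(6.67−3.44) ≈ 7.1037·Δt.
So d_S02 = 26.73, d_S03 = 30.79, d_S04 = 154.57 km.
Circle about each station: (x − 38.5)² + (y + 15.5)² = 26.73²; (x − 47.5)² + (y − 8.4)² = 30.79²; (x + 89.2)² + (y + 24.0)² = 154.57².
Subtracting the S02 equation from the S03 and S04 equations removes the quadratic terms:
18.0 x + 47.8 y = 370.78
-255.4 x − 17.0 y = -16367.25
Solving the 2×2 system: x ≈ 65.2, y ≈ -16.8 km.

65.2 km east, -16.8 km north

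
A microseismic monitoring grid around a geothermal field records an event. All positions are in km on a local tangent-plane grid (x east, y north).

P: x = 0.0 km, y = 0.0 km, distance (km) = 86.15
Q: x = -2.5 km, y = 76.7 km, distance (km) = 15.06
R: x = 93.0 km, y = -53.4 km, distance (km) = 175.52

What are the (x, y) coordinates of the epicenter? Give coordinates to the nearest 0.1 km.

x ≈ -15.2 km, y ≈ 84.8 km

Circle about each station: x² + y² = 86.15²; (x + 2.5)² + (y − 76.7)² = 15.06²; (x − 93.0)² + (y + 53.4)² = 175.52².
Subtracting the P equation from the Q and R equations removes the quadratic terms:
-5.0 x + 153.4 y = 13084.16
186.0 x − 106.8 y = -11884.89
Solving the 2×2 system: x ≈ -15.2, y ≈ 84.8 km.
Check against P (with the unrounded x, y): √(x²+y²) = 86.15 ≈ 86.15 km. ✓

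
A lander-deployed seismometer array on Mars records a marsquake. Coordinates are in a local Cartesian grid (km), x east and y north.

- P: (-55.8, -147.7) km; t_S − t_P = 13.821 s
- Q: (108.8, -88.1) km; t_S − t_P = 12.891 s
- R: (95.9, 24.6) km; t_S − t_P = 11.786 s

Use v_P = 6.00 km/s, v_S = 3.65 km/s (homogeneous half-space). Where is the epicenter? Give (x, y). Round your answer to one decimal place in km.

Distance from S−P lag: d = Δt · v_P v_S / (v_P − v_S) = Δt · (6.00·3.65)/(6.00−3.65) ≈ 9.3191·Δt.
So d_P = 128.80, d_Q = 120.13, d_R = 109.84 km.
Circle about each station: (x + 55.8)² + (y + 147.7)² = 128.80²; (x − 108.8)² + (y + 88.1)² = 120.13²; (x − 95.9)² + (y − 24.6)² = 109.84².
Subtracting the P equation from the Q and R equations removes the quadratic terms:
329.2 x + 119.2 y = -3171.66
303.4 x + 344.6 y = -10602.35
Solving the 2×2 system: x ≈ 2.2, y ≈ -32.7 km.
Check against P (with the unrounded x, y): √((x + 55.8)²+(y + 147.7)²) = 128.79 ≈ 128.80 km. ✓

2.2 km east, -32.7 km north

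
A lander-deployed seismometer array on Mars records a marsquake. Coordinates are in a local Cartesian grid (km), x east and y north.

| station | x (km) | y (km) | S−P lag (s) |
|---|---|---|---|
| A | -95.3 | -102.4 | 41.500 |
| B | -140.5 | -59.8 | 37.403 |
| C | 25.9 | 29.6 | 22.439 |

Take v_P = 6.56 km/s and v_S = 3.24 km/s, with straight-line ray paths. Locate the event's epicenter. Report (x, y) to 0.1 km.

-39.7 km east, 157.4 km north

Distance from S−P lag: d = Δt · v_P v_S / (v_P − v_S) = Δt · (6.56·3.24)/(6.56−3.24) ≈ 6.4019·Δt.
So d_A = 265.68, d_B = 239.45, d_C = 143.65 km.
Circle about each station: (x + 95.3)² + (y + 102.4)² = 265.68²; (x + 140.5)² + (y + 59.8)² = 239.45²; (x − 25.9)² + (y − 29.6)² = 143.65².
Subtracting the A equation from the B and C equations removes the quadratic terms:
-90.4 x + 85.2 y = 16998.00
242.4 x + 264.0 y = 31929.66
Solving the 2×2 system: x ≈ -39.7, y ≈ 157.4 km.
Check against A (with the unrounded x, y): √((x + 95.3)²+(y + 102.4)²) = 265.68 ≈ 265.68 km. ✓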